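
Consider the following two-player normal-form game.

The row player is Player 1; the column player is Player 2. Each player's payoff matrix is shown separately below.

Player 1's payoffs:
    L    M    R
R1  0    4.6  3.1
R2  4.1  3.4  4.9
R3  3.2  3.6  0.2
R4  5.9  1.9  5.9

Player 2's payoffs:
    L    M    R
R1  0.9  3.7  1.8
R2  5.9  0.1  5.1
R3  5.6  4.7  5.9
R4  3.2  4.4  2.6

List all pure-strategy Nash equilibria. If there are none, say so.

Mark each player's best response to every combination of opponents' strategies; a profile where every player is best-responding is a pure Nash equilibrium.
Player 1 against L: payoffs 0, 4.1, 3.2, 5.9 → best response R4.
Player 1 against M: payoffs 4.6, 3.4, 3.6, 1.9 → best response R1.
Player 1 against R: payoffs 3.1, 4.9, 0.2, 5.9 → best response R4.
Player 2 against R1: payoffs 0.9, 3.7, 1.8 → best response M.
Player 2 against R2: payoffs 5.9, 0.1, 5.1 → best response L.
Player 2 against R3: payoffs 5.6, 4.7, 5.9 → best response R.
Player 2 against R4: payoffs 3.2, 4.4, 2.6 → best response M.
Mutual best responses: (R1, M).

The unique pure-strategy Nash equilibrium is (R1, M).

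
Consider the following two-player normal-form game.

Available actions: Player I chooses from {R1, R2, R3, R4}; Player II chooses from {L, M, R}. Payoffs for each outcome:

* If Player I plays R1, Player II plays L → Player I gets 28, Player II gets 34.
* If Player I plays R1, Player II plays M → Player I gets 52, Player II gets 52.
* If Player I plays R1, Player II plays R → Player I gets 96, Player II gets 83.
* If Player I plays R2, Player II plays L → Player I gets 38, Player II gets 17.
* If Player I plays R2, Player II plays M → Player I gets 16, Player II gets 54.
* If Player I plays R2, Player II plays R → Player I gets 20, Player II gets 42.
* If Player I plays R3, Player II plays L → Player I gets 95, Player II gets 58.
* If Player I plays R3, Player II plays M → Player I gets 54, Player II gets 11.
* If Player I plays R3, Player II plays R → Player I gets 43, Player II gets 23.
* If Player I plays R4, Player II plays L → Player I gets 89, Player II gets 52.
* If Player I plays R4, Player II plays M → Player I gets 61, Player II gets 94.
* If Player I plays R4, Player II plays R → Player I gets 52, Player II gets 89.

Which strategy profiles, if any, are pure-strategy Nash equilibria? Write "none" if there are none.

Pure-strategy Nash equilibria: (R1, R) and (R3, L) and (R4, M)

Player I against L: payoffs 28, 38, 95, 89 → best response R3.
Player I against M: payoffs 52, 16, 54, 61 → best response R4.
Player I against R: payoffs 96, 20, 43, 52 → best response R1.
Player II against R1: payoffs 34, 52, 83 → best response R.
Player II against R2: payoffs 17, 54, 42 → best response M.
Player II against R3: payoffs 58, 11, 23 → best response L.
Player II against R4: payoffs 52, 94, 89 → best response M.
Mutual best responses: (R1, R); (R3, L); (R4, M).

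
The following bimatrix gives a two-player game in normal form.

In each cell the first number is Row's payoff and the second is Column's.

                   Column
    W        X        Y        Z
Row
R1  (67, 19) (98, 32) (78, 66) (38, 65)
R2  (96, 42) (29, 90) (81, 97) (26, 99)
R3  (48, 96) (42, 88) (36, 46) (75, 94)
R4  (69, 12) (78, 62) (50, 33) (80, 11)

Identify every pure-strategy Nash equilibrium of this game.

No pure-strategy Nash equilibrium.

For each player, find the best response to each opponent profile; mutual best responses are the pure NE.
Row against W: payoffs 67, 96, 48, 69 → best response R2.
Row against X: payoffs 98, 29, 42, 78 → best response R1.
Row against Y: payoffs 78, 81, 36, 50 → best response R2.
Row against Z: payoffs 38, 26, 75, 80 → best response R4.
Column against R1: payoffs 19, 32, 66, 65 → best response Y.
Column against R2: payoffs 42, 90, 97, 99 → best response Z.
Column against R3: payoffs 96, 88, 46, 94 → best response W.
Column against R4: payoffs 12, 62, 33, 11 → best response X.
No profile is a mutual best response for all players.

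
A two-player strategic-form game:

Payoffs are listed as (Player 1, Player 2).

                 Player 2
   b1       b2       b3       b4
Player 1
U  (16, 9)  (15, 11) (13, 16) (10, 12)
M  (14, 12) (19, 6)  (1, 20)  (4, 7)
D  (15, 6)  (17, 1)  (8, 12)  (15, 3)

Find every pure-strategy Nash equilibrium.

(U, b3)

Player 1 against b1: payoffs 16, 14, 15 → best response U.
Player 1 against b2: payoffs 15, 19, 17 → best response M.
Player 1 against b3: payoffs 13, 1, 8 → best response U.
Player 1 against b4: payoffs 10, 4, 15 → best response D.
Player 2 against U: payoffs 9, 11, 16, 12 → best response b3.
Player 2 against M: payoffs 12, 6, 20, 7 → best response b3.
Player 2 against D: payoffs 6, 1, 12, 3 → best response b3.
Mutual best responses: (U, b3).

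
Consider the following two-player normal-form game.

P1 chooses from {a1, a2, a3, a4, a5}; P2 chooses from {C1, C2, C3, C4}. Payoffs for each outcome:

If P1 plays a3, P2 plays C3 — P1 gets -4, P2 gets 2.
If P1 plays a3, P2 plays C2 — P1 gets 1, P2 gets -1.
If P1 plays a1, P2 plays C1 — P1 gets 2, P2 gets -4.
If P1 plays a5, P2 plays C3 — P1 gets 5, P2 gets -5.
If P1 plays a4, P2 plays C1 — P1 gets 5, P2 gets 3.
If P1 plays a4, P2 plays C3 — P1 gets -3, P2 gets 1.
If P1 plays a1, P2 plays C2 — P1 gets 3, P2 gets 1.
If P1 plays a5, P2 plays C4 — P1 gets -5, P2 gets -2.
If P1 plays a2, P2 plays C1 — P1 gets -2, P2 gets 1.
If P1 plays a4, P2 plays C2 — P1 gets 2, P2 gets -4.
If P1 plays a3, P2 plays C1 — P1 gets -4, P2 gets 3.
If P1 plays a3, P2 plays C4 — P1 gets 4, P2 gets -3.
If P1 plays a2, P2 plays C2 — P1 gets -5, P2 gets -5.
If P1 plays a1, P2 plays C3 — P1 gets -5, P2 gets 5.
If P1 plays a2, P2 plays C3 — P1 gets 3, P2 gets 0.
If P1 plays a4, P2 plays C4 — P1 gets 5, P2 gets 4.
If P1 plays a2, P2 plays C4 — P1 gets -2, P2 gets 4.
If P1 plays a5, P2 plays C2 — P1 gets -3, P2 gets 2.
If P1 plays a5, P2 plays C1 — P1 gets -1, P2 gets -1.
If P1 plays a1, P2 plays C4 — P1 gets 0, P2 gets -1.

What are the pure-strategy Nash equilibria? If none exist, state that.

(a4, C4)

Check each profile: it is a Nash equilibrium iff no player can strictly gain by switching unilaterally.
(a1, C1): P1 can switch to a4 (2 → 5). Not NE.
(a1, C2): P2 can switch to C3 (1 → 5). Not NE.
(a1, C3): P1 can switch to a2 (-5 → 3). Not NE.
(a1, C4): P1 can switch to a3 (0 → 4). Not NE.
(a2, C1): P1 can switch to a1 (-2 → 2). Not NE.
(a2, C2): P1 can switch to a1 (-5 → 3). Not NE.
(a4, C4): P1 gets 5, best alternative 4; P2 gets 4, best alternative 3. No profitable deviation — NE.
(The remaining 13 profiles each have a profitable deviation by the same check.)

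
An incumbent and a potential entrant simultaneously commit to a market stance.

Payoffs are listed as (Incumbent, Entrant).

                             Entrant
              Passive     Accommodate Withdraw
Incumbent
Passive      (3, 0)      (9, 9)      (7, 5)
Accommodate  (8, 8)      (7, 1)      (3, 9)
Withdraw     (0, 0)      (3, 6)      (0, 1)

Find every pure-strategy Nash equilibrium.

Incumbent against Passive: payoffs 3, 8, 0 → best response Accommodate.
Incumbent against Accommodate: payoffs 9, 7, 3 → best response Passive.
Incumbent against Withdraw: payoffs 7, 3, 0 → best response Passive.
Entrant against Passive: payoffs 0, 9, 5 → best response Accommodate.
Entrant against Accommodate: payoffs 8, 1, 9 → best response Withdraw.
Entrant against Withdraw: payoffs 0, 6, 1 → best response Accommodate.
Mutual best responses: (Passive, Accommodate).

Pure NE: (Passive, Accommodate)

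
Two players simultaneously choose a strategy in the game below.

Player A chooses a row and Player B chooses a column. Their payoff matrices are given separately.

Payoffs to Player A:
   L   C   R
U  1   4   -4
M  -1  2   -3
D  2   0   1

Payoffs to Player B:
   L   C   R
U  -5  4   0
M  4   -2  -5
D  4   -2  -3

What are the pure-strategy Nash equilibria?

(U, C), (D, L)

Player A against L: payoffs 1, -1, 2 → best response D.
Player A against C: payoffs 4, 2, 0 → best response U.
Player A against R: payoffs -4, -3, 1 → best response D.
Player B against U: payoffs -5, 4, 0 → best response C.
Player B against M: payoffs 4, -2, -5 → best response L.
Player B against D: payoffs 4, -2, -3 → best response L.
Mutual best responses: (U, C); (D, L).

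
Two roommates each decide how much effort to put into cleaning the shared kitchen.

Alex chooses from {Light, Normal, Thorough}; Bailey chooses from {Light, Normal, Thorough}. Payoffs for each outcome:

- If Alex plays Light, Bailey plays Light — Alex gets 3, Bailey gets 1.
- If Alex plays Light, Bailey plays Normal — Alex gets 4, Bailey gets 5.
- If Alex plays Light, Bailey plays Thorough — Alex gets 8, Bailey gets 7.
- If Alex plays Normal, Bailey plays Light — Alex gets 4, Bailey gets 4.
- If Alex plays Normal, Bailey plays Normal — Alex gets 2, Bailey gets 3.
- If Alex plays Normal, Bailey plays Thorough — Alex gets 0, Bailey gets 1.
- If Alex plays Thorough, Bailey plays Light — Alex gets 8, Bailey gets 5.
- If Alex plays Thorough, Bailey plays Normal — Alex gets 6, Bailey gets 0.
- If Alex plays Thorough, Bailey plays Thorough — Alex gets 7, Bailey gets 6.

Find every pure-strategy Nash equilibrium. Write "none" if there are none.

The unique pure-strategy Nash equilibrium is (Light, Thorough).

Alex against Light: payoffs 3, 4, 8 → best response Thorough.
Alex against Normal: payoffs 4, 2, 6 → best response Thorough.
Alex against Thorough: payoffs 8, 0, 7 → best response Light.
Bailey against Light: payoffs 1, 5, 7 → best response Thorough.
Bailey against Normal: payoffs 4, 3, 1 → best response Light.
Bailey against Thorough: payoffs 5, 0, 6 → best response Thorough.
Mutual best responses: (Light, Thorough).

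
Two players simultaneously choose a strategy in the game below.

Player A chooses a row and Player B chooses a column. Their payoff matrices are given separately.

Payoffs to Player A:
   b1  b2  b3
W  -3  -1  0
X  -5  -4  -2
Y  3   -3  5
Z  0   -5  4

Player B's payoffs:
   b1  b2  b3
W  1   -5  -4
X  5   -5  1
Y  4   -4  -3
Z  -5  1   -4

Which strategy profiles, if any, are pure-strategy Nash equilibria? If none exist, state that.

Check each profile: it is a Nash equilibrium iff no player can strictly gain by switching unilaterally.
(W, b1): Player A can switch to Y (-3 → 3). Not NE.
(W, b2): Player B can switch to b1 (-5 → 1). Not NE.
(W, b3): Player A can switch to Y (0 → 5). Not NE.
(X, b1): Player A can switch to W (-5 → -3). Not NE.
(X, b2): Player A can switch to W (-4 → -1). Not NE.
(X, b3): Player A can switch to W (-2 → 0). Not NE.
(Y, b1): Player A gets 3, best alternative 0; Player B gets 4, best alternative -3. No profitable deviation — NE.
(Y, b2): Player A can switch to W (-3 → -1). Not NE.
(Y, b3): Player B can switch to b1 (-3 → 4). Not NE.
(Z, b1): Player A can switch to Y (0 → 3). Not NE.
(Z, b2): Player A can switch to W (-5 → -1). Not NE.
(Z, b3): Player A can switch to Y (4 → 5). Not NE.

(Y, b1)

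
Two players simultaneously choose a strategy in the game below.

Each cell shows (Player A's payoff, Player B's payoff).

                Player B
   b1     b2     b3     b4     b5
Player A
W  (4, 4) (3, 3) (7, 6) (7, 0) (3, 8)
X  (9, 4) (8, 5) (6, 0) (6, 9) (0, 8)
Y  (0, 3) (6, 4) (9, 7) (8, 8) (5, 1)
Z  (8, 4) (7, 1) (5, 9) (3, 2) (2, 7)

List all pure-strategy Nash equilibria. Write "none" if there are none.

Check each profile: it is a Nash equilibrium iff no player can strictly gain by switching unilaterally.
(W, b1): Player A can switch to X (4 → 9). Not NE.
(W, b2): Player A can switch to X (3 → 8). Not NE.
(W, b3): Player A can switch to Y (7 → 9). Not NE.
(W, b4): Player A can switch to Y (7 → 8). Not NE.
(W, b5): Player A can switch to Y (3 → 5). Not NE.
(X, b1): Player B can switch to b2 (4 → 5). Not NE.
(X, b2): Player B can switch to b4 (5 → 9). Not NE.
(X, b3): Player A can switch to W (6 → 7). Not NE.
(X, b4): Player A can switch to W (6 → 7). Not NE.
(X, b5): Player A can switch to W (0 → 3). Not NE.
(Y, b4): Player A gets 8, best alternative 7; Player B gets 8, best alternative 7. No profitable deviation — NE.
(The remaining 9 profiles each have a profitable deviation by the same check.)

(Y, b4)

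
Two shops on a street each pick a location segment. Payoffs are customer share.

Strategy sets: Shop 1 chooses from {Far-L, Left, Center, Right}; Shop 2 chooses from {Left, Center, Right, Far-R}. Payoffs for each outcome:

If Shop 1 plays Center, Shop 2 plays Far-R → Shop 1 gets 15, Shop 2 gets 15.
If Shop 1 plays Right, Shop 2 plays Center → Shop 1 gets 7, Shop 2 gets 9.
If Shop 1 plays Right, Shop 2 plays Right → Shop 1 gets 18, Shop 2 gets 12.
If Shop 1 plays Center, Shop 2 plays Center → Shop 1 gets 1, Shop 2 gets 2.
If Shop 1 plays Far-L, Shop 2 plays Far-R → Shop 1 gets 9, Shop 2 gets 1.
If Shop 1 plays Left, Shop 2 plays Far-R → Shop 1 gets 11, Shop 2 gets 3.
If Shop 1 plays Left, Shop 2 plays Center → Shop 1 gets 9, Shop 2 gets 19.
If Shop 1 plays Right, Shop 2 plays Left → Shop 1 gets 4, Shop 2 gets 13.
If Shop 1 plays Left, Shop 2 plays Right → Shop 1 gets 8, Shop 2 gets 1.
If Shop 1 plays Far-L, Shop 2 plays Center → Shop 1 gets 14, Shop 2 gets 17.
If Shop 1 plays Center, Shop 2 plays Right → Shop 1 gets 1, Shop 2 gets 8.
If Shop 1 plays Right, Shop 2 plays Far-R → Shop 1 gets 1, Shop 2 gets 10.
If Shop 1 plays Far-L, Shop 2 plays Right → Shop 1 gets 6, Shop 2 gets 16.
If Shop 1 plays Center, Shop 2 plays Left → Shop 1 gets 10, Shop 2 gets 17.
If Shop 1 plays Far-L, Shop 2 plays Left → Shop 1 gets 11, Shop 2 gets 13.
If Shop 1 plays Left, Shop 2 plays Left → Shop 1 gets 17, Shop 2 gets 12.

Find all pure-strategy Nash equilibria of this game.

For each strategy profile, look for a profitable unilateral deviation.
(Far-L, Left): Shop 1 can switch to Left (11 → 17). Not NE.
(Far-L, Center): Shop 1 gets 14, best alternative 9; Shop 2 gets 17, best alternative 16. No profitable deviation — NE.
(Far-L, Right): Shop 1 can switch to Left (6 → 8). Not NE.
(Far-L, Far-R): Shop 1 can switch to Left (9 → 11). Not NE.
(Left, Left): Shop 2 can switch to Center (12 → 19). Not NE.
(Left, Center): Shop 1 can switch to Far-L (9 → 14). Not NE.
(Left, Right): Shop 1 can switch to Right (8 → 18). Not NE.
(Left, Far-R): Shop 1 can switch to Center (11 → 15). Not NE.
(Center, Left): Shop 1 can switch to Far-L (10 → 11). Not NE.
(Center, Center): Shop 1 can switch to Far-L (1 → 14). Not NE.
(Center, Right): Shop 1 can switch to Far-L (1 → 6). Not NE.
(The remaining 5 profiles each have a profitable deviation by the same check.)

(Far-L, Center)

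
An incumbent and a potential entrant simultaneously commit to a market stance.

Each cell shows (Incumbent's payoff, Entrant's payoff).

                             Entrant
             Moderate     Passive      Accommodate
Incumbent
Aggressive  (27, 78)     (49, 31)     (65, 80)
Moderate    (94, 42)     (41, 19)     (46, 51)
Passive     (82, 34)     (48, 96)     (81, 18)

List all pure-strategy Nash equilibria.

Incumbent against Moderate: payoffs 27, 94, 82 → best response Moderate.
Incumbent against Passive: payoffs 49, 41, 48 → best response Aggressive.
Incumbent against Accommodate: payoffs 65, 46, 81 → best response Passive.
Entrant against Aggressive: payoffs 78, 31, 80 → best response Accommodate.
Entrant against Moderate: payoffs 42, 19, 51 → best response Accommodate.
Entrant against Passive: payoffs 34, 96, 18 → best response Passive.
No profile is a mutual best response for all players.

none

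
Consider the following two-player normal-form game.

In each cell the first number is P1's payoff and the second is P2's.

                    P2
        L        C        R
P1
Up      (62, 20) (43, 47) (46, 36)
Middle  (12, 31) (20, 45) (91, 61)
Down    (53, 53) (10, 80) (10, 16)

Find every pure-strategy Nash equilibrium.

P1 against L: payoffs 62, 12, 53 → best response Up.
P1 against C: payoffs 43, 20, 10 → best response Up.
P1 against R: payoffs 46, 91, 10 → best response Middle.
P2 against Up: payoffs 20, 47, 36 → best response C.
P2 against Middle: payoffs 31, 45, 61 → best response R.
P2 against Down: payoffs 53, 80, 16 → best response C.
Mutual best responses: (Up, C); (Middle, R).

(Up, C) and (Middle, R)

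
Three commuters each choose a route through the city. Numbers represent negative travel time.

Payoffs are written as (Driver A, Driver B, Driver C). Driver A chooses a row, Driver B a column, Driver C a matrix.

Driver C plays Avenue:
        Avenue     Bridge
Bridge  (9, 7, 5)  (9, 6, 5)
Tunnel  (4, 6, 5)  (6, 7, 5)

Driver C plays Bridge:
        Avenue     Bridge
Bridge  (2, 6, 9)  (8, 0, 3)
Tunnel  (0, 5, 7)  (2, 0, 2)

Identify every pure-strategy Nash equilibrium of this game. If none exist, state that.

Pure NE: (Bridge, Avenue, Bridge)

(Bridge, Avenue, Avenue): Driver C can switch to Bridge (5 → 9). Not NE.
(Bridge, Avenue, Bridge): Driver A gets 2, best alternative 0; Driver B gets 6, best alternative 0; Driver C gets 9, best alternative 5. No profitable deviation — NE.
(Bridge, Bridge, Avenue): Driver B can switch to Avenue (6 → 7). Not NE.
(Bridge, Bridge, Bridge): Driver B can switch to Avenue (0 → 6). Not NE.
(Tunnel, Avenue, Avenue): Driver A can switch to Bridge (4 → 9). Not NE.
(Tunnel, Avenue, Bridge): Driver A can switch to Bridge (0 → 2). Not NE.
(Tunnel, Bridge, Avenue): Driver A can switch to Bridge (6 → 9). Not NE.
(Tunnel, Bridge, Bridge): Driver A can switch to Bridge (2 → 8). Not NE.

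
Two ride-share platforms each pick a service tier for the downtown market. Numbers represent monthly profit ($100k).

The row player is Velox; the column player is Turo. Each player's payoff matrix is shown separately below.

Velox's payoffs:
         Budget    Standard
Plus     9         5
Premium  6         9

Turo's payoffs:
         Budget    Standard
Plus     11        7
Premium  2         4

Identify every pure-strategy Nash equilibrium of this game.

(Plus, Budget): Velox gets 9, best alternative 6; Turo gets 11, best alternative 7. No profitable deviation — NE.
(Plus, Standard): Velox can switch to Premium (5 → 9). Not NE.
(Premium, Budget): Velox can switch to Plus (6 → 9). Not NE.
(Premium, Standard): Velox gets 9, best alternative 5; Turo gets 4, best alternative 2. No profitable deviation — NE.

Pure-strategy Nash equilibria: (Plus, Budget), (Premium, Standard)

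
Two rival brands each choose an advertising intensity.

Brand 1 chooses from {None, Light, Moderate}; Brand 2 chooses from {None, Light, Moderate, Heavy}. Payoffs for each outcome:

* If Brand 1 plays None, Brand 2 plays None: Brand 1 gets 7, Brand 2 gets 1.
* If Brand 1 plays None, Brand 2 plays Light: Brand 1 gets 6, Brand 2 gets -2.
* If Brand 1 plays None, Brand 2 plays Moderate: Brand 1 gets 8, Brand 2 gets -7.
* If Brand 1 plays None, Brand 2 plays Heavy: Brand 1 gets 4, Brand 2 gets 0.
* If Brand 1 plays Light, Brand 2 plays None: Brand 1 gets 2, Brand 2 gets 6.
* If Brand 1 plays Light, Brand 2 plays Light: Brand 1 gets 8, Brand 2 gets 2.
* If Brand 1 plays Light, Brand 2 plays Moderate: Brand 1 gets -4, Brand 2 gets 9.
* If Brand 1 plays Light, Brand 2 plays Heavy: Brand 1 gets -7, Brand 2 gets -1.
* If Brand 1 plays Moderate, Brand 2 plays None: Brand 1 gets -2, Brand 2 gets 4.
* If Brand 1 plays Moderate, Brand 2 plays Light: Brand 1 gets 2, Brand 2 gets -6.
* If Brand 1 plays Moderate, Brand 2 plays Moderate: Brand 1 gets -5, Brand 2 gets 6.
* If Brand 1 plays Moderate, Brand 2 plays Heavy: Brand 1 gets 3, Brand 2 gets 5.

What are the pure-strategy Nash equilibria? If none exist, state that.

(None, None)

(None, None): Brand 1 gets 7, best alternative 2; Brand 2 gets 1, best alternative 0. No profitable deviation — NE.
(None, Light): Brand 1 can switch to Light (6 → 8). Not NE.
(None, Moderate): Brand 2 can switch to None (-7 → 1). Not NE.
(None, Heavy): Brand 2 can switch to None (0 → 1). Not NE.
(Light, None): Brand 1 can switch to None (2 → 7). Not NE.
(Light, Light): Brand 2 can switch to None (2 → 6). Not NE.
(Light, Moderate): Brand 1 can switch to None (-4 → 8). Not NE.
(Light, Heavy): Brand 1 can switch to None (-7 → 4). Not NE.
(Moderate, None): Brand 1 can switch to None (-2 → 7). Not NE.
(Moderate, Light): Brand 1 can switch to None (2 → 6). Not NE.
(Moderate, Moderate): Brand 1 can switch to None (-5 → 8). Not NE.
(The remaining 1 profile has a profitable deviation by the same check.)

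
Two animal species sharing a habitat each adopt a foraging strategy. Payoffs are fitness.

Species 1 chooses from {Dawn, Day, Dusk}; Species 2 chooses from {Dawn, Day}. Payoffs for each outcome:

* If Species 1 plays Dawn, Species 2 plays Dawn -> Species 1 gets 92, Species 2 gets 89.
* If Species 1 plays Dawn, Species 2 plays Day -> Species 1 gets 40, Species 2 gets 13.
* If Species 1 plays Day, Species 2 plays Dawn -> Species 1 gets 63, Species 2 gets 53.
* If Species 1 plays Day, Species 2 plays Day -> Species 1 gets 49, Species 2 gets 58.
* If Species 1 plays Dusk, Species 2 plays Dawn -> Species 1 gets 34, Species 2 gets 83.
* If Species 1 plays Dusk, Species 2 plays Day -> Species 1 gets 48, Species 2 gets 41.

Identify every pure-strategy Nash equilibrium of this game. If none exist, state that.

(Dawn, Dawn), (Day, Day)

Species 1 against Dawn: payoffs 92, 63, 34 → best response Dawn.
Species 1 against Day: payoffs 40, 49, 48 → best response Day.
Species 2 against Dawn: payoffs 89, 13 → best response Dawn.
Species 2 against Day: payoffs 53, 58 → best response Day.
Species 2 against Dusk: payoffs 83, 41 → best response Dawn.
Mutual best responses: (Dawn, Dawn); (Day, Day).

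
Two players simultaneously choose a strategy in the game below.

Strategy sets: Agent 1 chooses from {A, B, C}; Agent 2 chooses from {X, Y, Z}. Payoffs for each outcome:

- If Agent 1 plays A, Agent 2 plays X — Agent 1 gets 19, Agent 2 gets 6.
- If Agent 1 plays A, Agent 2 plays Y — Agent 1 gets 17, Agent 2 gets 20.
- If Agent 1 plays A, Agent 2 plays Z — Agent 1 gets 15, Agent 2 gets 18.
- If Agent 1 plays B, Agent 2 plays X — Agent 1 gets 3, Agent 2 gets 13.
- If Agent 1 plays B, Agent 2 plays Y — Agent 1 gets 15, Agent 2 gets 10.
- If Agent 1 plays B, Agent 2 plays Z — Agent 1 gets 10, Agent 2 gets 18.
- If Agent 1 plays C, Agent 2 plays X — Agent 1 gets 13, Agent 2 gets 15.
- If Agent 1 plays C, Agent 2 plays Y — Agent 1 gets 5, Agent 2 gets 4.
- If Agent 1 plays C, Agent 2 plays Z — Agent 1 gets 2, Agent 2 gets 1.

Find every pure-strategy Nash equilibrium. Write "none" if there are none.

For each player, find the best response to each opponent profile; mutual best responses are the pure NE.
Agent 1 against X: payoffs 19, 3, 13 → best response A.
Agent 1 against Y: payoffs 17, 15, 5 → best response A.
Agent 1 against Z: payoffs 15, 10, 2 → best response A.
Agent 2 against A: payoffs 6, 20, 18 → best response Y.
Agent 2 against B: payoffs 13, 10, 18 → best response Z.
Agent 2 against C: payoffs 15, 4, 1 → best response X.
Mutual best responses: (A, Y).

(A, Y)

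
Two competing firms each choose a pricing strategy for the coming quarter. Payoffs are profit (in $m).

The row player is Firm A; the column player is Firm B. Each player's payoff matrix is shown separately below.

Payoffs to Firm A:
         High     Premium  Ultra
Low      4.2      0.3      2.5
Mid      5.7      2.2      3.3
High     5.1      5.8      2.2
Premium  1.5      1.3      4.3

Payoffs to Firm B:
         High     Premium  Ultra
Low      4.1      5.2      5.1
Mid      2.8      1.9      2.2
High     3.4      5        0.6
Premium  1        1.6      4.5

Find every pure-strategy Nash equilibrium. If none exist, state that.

(Mid, High); (High, Premium); (Premium, Ultra)

For each strategy profile, look for a profitable unilateral deviation.
(Low, High): Firm A can switch to Mid (4.2 → 5.7). Not NE.
(Low, Premium): Firm A can switch to Mid (0.3 → 2.2). Not NE.
(Low, Ultra): Firm A can switch to Mid (2.5 → 3.3). Not NE.
(Mid, High): Firm A gets 5.7, best alternative 5.1; Firm B gets 2.8, best alternative 2.2. No profitable deviation — NE.
(Mid, Premium): Firm A can switch to High (2.2 → 5.8). Not NE.
(Mid, Ultra): Firm A can switch to Premium (3.3 → 4.3). Not NE.
(High, High): Firm A can switch to Mid (5.1 → 5.7). Not NE.
(High, Premium): Firm A gets 5.8, best alternative 2.2; Firm B gets 5, best alternative 3.4. No profitable deviation — NE.
(Premium, Ultra): Firm A gets 4.3, best alternative 3.3; Firm B gets 4.5, best alternative 1.6. No profitable deviation — NE.
(The remaining 3 profiles each have a profitable deviation by the same check.)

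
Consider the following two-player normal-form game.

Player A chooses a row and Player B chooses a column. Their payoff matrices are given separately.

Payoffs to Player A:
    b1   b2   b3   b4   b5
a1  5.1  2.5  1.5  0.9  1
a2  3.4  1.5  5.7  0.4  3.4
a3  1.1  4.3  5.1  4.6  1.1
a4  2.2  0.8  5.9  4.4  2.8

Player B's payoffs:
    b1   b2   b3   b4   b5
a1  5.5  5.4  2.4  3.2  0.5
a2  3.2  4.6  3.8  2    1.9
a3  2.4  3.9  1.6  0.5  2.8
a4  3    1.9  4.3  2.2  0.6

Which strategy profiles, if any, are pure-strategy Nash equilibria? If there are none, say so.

(a1, b1): Player A gets 5.1, best alternative 3.4; Player B gets 5.5, best alternative 5.4. No profitable deviation — NE.
(a1, b2): Player A can switch to a3 (2.5 → 4.3). Not NE.
(a1, b3): Player A can switch to a2 (1.5 → 5.7). Not NE.
(a1, b4): Player A can switch to a3 (0.9 → 4.6). Not NE.
(a1, b5): Player A can switch to a2 (1 → 3.4). Not NE.
(a2, b1): Player A can switch to a1 (3.4 → 5.1). Not NE.
(a2, b2): Player A can switch to a1 (1.5 → 2.5). Not NE.
(a2, b3): Player A can switch to a4 (5.7 → 5.9). Not NE.
(a2, b4): Player A can switch to a1 (0.4 → 0.9). Not NE.
(a3, b2): Player A gets 4.3, best alternative 2.5; Player B gets 3.9, best alternative 2.8. No profitable deviation — NE.
(a4, b3): Player A gets 5.9, best alternative 5.7; Player B gets 4.3, best alternative 3. No profitable deviation — NE.
(The remaining 9 profiles each have a profitable deviation by the same check.)

The pure Nash equilibria are (a1, b1), (a3, b2), (a4, b3).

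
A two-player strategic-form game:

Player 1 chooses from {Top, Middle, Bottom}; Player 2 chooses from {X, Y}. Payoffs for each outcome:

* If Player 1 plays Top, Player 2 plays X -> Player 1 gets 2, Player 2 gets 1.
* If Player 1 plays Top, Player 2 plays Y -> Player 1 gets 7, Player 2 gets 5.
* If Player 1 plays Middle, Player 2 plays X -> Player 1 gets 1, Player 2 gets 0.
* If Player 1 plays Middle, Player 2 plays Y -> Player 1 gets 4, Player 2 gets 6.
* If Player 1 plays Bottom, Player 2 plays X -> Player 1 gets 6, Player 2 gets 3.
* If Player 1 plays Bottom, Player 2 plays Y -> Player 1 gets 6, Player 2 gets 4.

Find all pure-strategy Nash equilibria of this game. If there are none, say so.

The unique pure-strategy Nash equilibrium is (Top, Y).

For each strategy profile, look for a profitable unilateral deviation.
(Top, X): Player 1 can switch to Bottom (2 → 6). Not NE.
(Top, Y): Player 1 gets 7, best alternative 6; Player 2 gets 5, best alternative 1. No profitable deviation — NE.
(Middle, X): Player 1 can switch to Top (1 → 2). Not NE.
(Middle, Y): Player 1 can switch to Top (4 → 7). Not NE.
(Bottom, X): Player 2 can switch to Y (3 → 4). Not NE.
(Bottom, Y): Player 1 can switch to Top (6 → 7). Not NE.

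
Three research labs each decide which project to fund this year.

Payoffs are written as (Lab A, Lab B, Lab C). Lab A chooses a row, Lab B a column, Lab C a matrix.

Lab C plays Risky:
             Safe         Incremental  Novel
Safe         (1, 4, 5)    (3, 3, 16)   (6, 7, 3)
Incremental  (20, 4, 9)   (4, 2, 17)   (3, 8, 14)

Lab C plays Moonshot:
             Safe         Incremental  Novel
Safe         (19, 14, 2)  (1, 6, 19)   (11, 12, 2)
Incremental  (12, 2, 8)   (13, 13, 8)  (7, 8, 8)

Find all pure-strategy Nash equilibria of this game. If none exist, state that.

Lab A against (Safe, Risky): payoffs 1, 20 → best response Incremental.
Lab A against (Safe, Moonshot): payoffs 19, 12 → best response Safe.
Lab A against (Incremental, Risky): payoffs 3, 4 → best response Incremental.
Lab A against (Incremental, Moonshot): payoffs 1, 13 → best response Incremental.
Lab A against (Novel, Risky): payoffs 6, 3 → best response Safe.
Lab A against (Novel, Moonshot): payoffs 11, 7 → best response Safe.
Lab B against (Safe, Risky): payoffs 4, 3, 7 → best response Novel.
Lab B against (Safe, Moonshot): payoffs 14, 6, 12 → best response Safe.
Lab B against (Incremental, Risky): payoffs 4, 2, 8 → best response Novel.
Lab B against (Incremental, Moonshot): payoffs 2, 13, 8 → best response Incremental.
Lab C against (Safe, Safe): payoffs 5, 2 → best response Risky.
Lab C against (Safe, Incremental): payoffs 16, 19 → best response Moonshot.
Lab C against (Safe, Novel): payoffs 3, 2 → best response Risky.
Lab C against (Incremental, Safe): payoffs 9, 8 → best response Risky.
Lab C against (Incremental, Incremental): payoffs 17, 8 → best response Risky.
Lab C against (Incremental, Novel): payoffs 14, 8 → best response Risky.
Mutual best responses: (Safe, Novel, Risky).

(Safe, Novel, Risky)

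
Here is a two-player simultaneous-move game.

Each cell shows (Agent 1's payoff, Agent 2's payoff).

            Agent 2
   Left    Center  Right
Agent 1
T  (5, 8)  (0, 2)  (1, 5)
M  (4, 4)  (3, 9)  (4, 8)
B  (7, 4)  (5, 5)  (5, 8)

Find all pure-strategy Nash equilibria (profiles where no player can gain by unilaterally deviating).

Agent 1 against Left: payoffs 5, 4, 7 → best response B.
Agent 1 against Center: payoffs 0, 3, 5 → best response B.
Agent 1 against Right: payoffs 1, 4, 5 → best response B.
Agent 2 against T: payoffs 8, 2, 5 → best response Left.
Agent 2 against M: payoffs 4, 9, 8 → best response Center.
Agent 2 against B: payoffs 4, 5, 8 → best response Right.
Mutual best responses: (B, Right).

The unique pure-strategy Nash equilibrium is (B, Right).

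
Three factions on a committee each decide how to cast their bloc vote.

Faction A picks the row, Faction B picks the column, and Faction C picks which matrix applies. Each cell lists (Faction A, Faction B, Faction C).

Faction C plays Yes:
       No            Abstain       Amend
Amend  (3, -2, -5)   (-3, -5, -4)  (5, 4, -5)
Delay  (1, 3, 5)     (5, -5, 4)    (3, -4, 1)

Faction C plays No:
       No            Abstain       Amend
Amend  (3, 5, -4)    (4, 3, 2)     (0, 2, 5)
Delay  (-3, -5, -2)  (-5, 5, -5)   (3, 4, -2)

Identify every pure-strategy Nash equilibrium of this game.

(Amend, No, No)

Faction A against (No, Yes): payoffs 3, 1 → best response Amend.
Faction A against (No, No): payoffs 3, -3 → best response Amend.
Faction A against (Abstain, Yes): payoffs -3, 5 → best response Delay.
Faction A against (Abstain, No): payoffs 4, -5 → best response Amend.
Faction A against (Amend, Yes): payoffs 5, 3 → best response Amend.
Faction A against (Amend, No): payoffs 0, 3 → best response Delay.
Faction B against (Amend, Yes): payoffs -2, -5, 4 → best response Amend.
Faction B against (Amend, No): payoffs 5, 3, 2 → best response No.
Faction B against (Delay, Yes): payoffs 3, -5, -4 → best response No.
Faction B against (Delay, No): payoffs -5, 5, 4 → best response Abstain.
Faction C against (Amend, No): payoffs -5, -4 → best response No.
Faction C against (Amend, Abstain): payoffs -4, 2 → best response No.
Faction C against (Amend, Amend): payoffs -5, 5 → best response No.
Faction C against (Delay, No): payoffs 5, -2 → best response Yes.
Faction C against (Delay, Abstain): payoffs 4, -5 → best response Yes.
Faction C against (Delay, Amend): payoffs 1, -2 → best response Yes.
Mutual best responses: (Amend, No, No).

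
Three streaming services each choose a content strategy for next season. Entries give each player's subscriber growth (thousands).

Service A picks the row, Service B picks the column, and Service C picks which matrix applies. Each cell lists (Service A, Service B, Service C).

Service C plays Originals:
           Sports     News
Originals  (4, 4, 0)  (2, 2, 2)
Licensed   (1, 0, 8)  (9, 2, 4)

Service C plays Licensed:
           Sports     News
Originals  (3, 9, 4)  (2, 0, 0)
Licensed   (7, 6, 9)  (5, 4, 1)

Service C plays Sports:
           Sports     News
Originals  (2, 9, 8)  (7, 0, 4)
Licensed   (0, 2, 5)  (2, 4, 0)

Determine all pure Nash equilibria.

(Originals, Sports, Originals): Service C can switch to Licensed (0 → 4). Not NE.
(Originals, Sports, Licensed): Service A can switch to Licensed (3 → 7). Not NE.
(Originals, Sports, Sports): Service A gets 2, best alternative 0; Service B gets 9, best alternative 0; Service C gets 8, best alternative 4. No profitable deviation — NE.
(Originals, News, Originals): Service A can switch to Licensed (2 → 9). Not NE.
(Originals, News, Licensed): Service A can switch to Licensed (2 → 5). Not NE.
(Originals, News, Sports): Service B can switch to Sports (0 → 9). Not NE.
(Licensed, Sports, Originals): Service A can switch to Originals (1 → 4). Not NE.
(Licensed, Sports, Licensed): Service A gets 7, best alternative 3; Service B gets 6, best alternative 4; Service C gets 9, best alternative 8. No profitable deviation — NE.
(Licensed, Sports, Sports): Service A can switch to Originals (0 → 2). Not NE.
(Licensed, News, Originals): Service A gets 9, best alternative 2; Service B gets 2, best alternative 0; Service C gets 4, best alternative 1. No profitable deviation — NE.
(Licensed, News, Licensed): Service B can switch to Sports (4 → 6). Not NE.
(The remaining 1 profile has a profitable deviation by the same check.)

(Originals, Sports, Sports), (Licensed, Sports, Licensed), (Licensed, News, Originals)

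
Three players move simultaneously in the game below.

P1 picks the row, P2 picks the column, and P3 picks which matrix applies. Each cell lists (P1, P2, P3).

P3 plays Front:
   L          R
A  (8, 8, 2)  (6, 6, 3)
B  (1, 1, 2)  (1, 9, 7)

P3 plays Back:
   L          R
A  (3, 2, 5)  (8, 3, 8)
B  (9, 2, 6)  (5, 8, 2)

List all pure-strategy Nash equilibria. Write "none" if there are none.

Pure NE: (A, R, Back)

(A, L, Front): P3 can switch to Back (2 → 5). Not NE.
(A, L, Back): P1 can switch to B (3 → 9). Not NE.
(A, R, Front): P2 can switch to L (6 → 8). Not NE.
(A, R, Back): P1 gets 8, best alternative 5; P2 gets 3, best alternative 2; P3 gets 8, best alternative 3. No profitable deviation — NE.
(B, L, Front): P1 can switch to A (1 → 8). Not NE.
(B, L, Back): P2 can switch to R (2 → 8). Not NE.
(B, R, Front): P1 can switch to A (1 → 6). Not NE.
(B, R, Back): P1 can switch to A (5 → 8). Not NE.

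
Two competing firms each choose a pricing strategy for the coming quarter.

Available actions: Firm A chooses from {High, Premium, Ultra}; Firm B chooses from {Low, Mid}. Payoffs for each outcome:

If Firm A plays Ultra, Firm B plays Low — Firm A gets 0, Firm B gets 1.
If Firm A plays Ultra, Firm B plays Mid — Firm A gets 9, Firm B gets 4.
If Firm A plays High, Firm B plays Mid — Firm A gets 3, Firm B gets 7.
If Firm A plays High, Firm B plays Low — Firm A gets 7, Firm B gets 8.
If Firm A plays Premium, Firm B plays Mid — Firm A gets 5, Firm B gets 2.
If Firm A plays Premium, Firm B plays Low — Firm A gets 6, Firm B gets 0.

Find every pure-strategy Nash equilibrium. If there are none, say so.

Firm A against Low: payoffs 7, 6, 0 → best response High.
Firm A against Mid: payoffs 3, 5, 9 → best response Ultra.
Firm B against High: payoffs 8, 7 → best response Low.
Firm B against Premium: payoffs 0, 2 → best response Mid.
Firm B against Ultra: payoffs 1, 4 → best response Mid.
Mutual best responses: (High, Low); (Ultra, Mid).

Pure-strategy Nash equilibria: (High, Low); (Ultra, Mid)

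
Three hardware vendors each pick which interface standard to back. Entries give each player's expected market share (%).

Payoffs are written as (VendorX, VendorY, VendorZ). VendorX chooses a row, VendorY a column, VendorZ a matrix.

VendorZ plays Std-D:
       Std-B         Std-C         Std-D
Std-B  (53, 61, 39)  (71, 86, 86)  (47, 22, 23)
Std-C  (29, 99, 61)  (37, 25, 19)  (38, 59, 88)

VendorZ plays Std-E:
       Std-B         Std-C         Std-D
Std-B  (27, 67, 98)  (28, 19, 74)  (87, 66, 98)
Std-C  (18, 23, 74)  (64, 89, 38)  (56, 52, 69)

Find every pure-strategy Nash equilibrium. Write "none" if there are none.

The pure Nash equilibria are (Std-B, Std-B, Std-E); (Std-B, Std-C, Std-D); (Std-C, Std-C, Std-E).

VendorX against (Std-B, Std-D): payoffs 53, 29 → best response Std-B.
VendorX against (Std-B, Std-E): payoffs 27, 18 → best response Std-B.
VendorX against (Std-C, Std-D): payoffs 71, 37 → best response Std-B.
VendorX against (Std-C, Std-E): payoffs 28, 64 → best response Std-C.
VendorX against (Std-D, Std-D): payoffs 47, 38 → best response Std-B.
VendorX against (Std-D, Std-E): payoffs 87, 56 → best response Std-B.
VendorY against (Std-B, Std-D): payoffs 61, 86, 22 → best response Std-C.
VendorY against (Std-B, Std-E): payoffs 67, 19, 66 → best response Std-B.
VendorY against (Std-C, Std-D): payoffs 99, 25, 59 → best response Std-B.
VendorY against (Std-C, Std-E): payoffs 23, 89, 52 → best response Std-C.
VendorZ against (Std-B, Std-B): payoffs 39, 98 → best response Std-E.
VendorZ against (Std-B, Std-C): payoffs 86, 74 → best response Std-D.
VendorZ against (Std-B, Std-D): payoffs 23, 98 → best response Std-E.
VendorZ against (Std-C, Std-B): payoffs 61, 74 → best response Std-E.
VendorZ against (Std-C, Std-C): payoffs 19, 38 → best response Std-E.
VendorZ against (Std-C, Std-D): payoffs 88, 69 → best response Std-D.
Mutual best responses: (Std-B, Std-B, Std-E); (Std-B, Std-C, Std-D); (Std-C, Std-C, Std-E).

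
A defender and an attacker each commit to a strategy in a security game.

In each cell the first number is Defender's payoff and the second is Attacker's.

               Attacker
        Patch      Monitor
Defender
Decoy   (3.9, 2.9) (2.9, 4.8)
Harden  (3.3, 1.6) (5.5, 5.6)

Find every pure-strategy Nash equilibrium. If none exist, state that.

Pure NE: (Harden, Monitor)

Check each profile: it is a Nash equilibrium iff no player can strictly gain by switching unilaterally.
(Decoy, Patch): Attacker can switch to Monitor (2.9 → 4.8). Not NE.
(Decoy, Monitor): Defender can switch to Harden (2.9 → 5.5). Not NE.
(Harden, Patch): Defender can switch to Decoy (3.3 → 3.9). Not NE.
(Harden, Monitor): Defender gets 5.5, best alternative 2.9; Attacker gets 5.6, best alternative 1.6. No profitable deviation — NE.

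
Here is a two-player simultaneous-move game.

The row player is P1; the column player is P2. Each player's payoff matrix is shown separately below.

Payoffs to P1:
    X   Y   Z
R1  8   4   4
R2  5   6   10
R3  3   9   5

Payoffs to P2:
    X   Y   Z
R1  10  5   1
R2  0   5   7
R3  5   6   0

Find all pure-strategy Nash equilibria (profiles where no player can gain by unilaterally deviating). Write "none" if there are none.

For each player, find the best response to each opponent profile; mutual best responses are the pure NE.
P1 against X: payoffs 8, 5, 3 → best response R1.
P1 against Y: payoffs 4, 6, 9 → best response R3.
P1 against Z: payoffs 4, 10, 5 → best response R2.
P2 against R1: payoffs 10, 5, 1 → best response X.
P2 against R2: payoffs 0, 5, 7 → best response Z.
P2 against R3: payoffs 5, 6, 0 → best response Y.
Mutual best responses: (R1, X); (R2, Z); (R3, Y).

Pure-strategy Nash equilibria: (R1, X), (R2, Z), (R3, Y)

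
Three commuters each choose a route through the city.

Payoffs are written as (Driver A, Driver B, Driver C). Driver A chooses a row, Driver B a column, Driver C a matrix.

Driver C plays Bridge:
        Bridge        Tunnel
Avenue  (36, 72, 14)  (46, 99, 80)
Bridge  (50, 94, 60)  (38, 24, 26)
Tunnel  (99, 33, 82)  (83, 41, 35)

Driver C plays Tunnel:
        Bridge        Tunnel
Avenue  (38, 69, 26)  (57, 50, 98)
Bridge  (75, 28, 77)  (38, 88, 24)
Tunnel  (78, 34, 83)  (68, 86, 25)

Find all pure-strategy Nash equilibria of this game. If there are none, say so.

(Avenue, Bridge, Bridge): Driver A can switch to Bridge (36 → 50). Not NE.
(Avenue, Bridge, Tunnel): Driver A can switch to Bridge (38 → 75). Not NE.
(Avenue, Tunnel, Bridge): Driver A can switch to Tunnel (46 → 83). Not NE.
(Avenue, Tunnel, Tunnel): Driver A can switch to Tunnel (57 → 68). Not NE.
(Bridge, Bridge, Bridge): Driver A can switch to Tunnel (50 → 99). Not NE.
(Bridge, Bridge, Tunnel): Driver A can switch to Tunnel (75 → 78). Not NE.
(Tunnel, Tunnel, Bridge): Driver A gets 83, best alternative 46; Driver B gets 41, best alternative 33; Driver C gets 35, best alternative 25. No profitable deviation — NE.
(The remaining 5 profiles each have a profitable deviation by the same check.)

(Tunnel, Tunnel, Bridge)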